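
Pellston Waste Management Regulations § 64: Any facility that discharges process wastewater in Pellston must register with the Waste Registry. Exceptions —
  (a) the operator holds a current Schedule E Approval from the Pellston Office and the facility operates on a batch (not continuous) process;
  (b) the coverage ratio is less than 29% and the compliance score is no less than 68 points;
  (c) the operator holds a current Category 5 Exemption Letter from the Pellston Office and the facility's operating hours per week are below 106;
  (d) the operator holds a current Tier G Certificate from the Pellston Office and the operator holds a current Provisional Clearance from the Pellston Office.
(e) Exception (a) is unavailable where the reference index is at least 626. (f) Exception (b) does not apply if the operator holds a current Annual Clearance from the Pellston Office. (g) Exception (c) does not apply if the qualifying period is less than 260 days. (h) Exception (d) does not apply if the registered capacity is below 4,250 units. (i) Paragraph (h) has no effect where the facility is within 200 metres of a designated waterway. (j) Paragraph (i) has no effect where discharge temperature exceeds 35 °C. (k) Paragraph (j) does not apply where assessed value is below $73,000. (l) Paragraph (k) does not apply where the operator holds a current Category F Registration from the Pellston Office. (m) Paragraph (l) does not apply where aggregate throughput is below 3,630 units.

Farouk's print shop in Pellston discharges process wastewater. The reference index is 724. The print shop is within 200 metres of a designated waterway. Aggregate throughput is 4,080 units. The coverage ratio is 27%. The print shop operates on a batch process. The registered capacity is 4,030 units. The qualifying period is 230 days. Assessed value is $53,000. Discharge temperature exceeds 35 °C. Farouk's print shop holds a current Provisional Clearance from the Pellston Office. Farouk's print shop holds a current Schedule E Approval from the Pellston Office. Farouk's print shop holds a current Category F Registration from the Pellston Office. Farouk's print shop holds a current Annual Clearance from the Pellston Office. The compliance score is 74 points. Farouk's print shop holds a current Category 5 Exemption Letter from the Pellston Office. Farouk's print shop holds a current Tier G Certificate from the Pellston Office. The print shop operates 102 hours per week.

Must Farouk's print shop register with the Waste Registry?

Exception (a) is satisfied on its face — a current Schedule E Approval is held; the facility operates on a batch process. But: (e) is triggered — the reference index is 724, meeting the 626 threshold. So (a) is unavailable.
All of (b)'s requirements are met (the coverage ratio is 27%, less than the 29% limit; the compliance score is 74 points, meeting the 68 points threshold). But applying paragraph (f): (f) operates against (b): a current Annual Clearance is held. (b) is therefore removed.
Exception (c): a current Category 5 Exemption Letter is held; the facility's operating hours per week are 102, below the 106 limit — every condition holds. But: (g) is engaged — the qualifying period is 230 days, less than the 260 days limit. Exception (c) does not apply.
Exception (d)'s conditions are all satisfied: a current Tier G Certificate is held; a current Provisional Clearance is held. But applying paragraphs (h)–(m): (h) operates against (d): the registered capacity is 4,030 units, below the 4,250 units limit. (i) is engaged (the print shop is within 200 m of a designated waterway), but yields to (j): (j) operates against (i): discharge temperature exceeds 35 °C. (k) applies (assessed value is $53,000, below the $73,000 limit), but is set aside by (l): (l) operates against (k): a current Category F Registration is held. (m), which would lift (l), is inapplicable — aggregate throughput is 4,080 units, not below 3,630 units. Exception (d) does not apply.
No exception displaces § 64.

Yes — Farouk's print shop must register with the Waste Registry.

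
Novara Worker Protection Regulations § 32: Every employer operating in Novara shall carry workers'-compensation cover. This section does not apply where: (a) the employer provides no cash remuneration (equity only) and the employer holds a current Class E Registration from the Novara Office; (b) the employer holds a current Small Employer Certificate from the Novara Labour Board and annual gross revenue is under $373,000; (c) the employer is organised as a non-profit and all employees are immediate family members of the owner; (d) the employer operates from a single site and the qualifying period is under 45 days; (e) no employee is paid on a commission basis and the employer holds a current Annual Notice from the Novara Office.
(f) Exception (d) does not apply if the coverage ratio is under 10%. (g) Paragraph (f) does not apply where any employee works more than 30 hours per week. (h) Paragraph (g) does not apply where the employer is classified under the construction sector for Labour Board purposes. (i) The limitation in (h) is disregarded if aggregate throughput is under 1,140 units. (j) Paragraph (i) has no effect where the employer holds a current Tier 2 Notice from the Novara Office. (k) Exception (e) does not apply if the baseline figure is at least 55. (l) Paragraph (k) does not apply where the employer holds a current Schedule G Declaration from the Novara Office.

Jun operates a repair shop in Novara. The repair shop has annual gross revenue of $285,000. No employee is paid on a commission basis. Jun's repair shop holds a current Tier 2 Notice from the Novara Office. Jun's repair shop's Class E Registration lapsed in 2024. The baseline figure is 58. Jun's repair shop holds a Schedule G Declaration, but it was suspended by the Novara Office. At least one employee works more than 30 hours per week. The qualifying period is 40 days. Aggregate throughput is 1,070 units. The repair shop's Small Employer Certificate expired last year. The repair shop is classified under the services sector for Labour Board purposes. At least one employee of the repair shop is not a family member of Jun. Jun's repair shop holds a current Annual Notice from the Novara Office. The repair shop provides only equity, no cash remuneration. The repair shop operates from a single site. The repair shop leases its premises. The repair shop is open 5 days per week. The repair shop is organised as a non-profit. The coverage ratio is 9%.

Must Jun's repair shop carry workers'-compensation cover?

Exception (a) fails — the Class E Registration is not current.
Exception (b) fails — the Small Employer Certificate has expired.
Exception (c) fails — at least one employee is not a family member.
Exception (d)'s conditions are all satisfied: the employer operates from a single site; the qualifying period is 40 days, under the 45 days limit. Considering the limiting provisions: (f) would limit (d) — the coverage ratio is 9%, under the 10% limit — but (g) sets (f) aside: (g) operates — at least one employee exceeds 30 hours/week. (h) is not engaged (the repair shop is classified under the services sector), so (g) stands. Exception (d) stands.
All of (e)'s requirements are met (no employee is paid on commission; a current Annual Notice is held). But: (k) is triggered — the baseline figure is 58, meeting the 55 threshold. (l) does not operate here (there is no Schedule G Declaration in force), so (k) stands. (e) is therefore removed.

No — exception (d) applies; Jun's repair shop is not required to carry workers'-compensation cover.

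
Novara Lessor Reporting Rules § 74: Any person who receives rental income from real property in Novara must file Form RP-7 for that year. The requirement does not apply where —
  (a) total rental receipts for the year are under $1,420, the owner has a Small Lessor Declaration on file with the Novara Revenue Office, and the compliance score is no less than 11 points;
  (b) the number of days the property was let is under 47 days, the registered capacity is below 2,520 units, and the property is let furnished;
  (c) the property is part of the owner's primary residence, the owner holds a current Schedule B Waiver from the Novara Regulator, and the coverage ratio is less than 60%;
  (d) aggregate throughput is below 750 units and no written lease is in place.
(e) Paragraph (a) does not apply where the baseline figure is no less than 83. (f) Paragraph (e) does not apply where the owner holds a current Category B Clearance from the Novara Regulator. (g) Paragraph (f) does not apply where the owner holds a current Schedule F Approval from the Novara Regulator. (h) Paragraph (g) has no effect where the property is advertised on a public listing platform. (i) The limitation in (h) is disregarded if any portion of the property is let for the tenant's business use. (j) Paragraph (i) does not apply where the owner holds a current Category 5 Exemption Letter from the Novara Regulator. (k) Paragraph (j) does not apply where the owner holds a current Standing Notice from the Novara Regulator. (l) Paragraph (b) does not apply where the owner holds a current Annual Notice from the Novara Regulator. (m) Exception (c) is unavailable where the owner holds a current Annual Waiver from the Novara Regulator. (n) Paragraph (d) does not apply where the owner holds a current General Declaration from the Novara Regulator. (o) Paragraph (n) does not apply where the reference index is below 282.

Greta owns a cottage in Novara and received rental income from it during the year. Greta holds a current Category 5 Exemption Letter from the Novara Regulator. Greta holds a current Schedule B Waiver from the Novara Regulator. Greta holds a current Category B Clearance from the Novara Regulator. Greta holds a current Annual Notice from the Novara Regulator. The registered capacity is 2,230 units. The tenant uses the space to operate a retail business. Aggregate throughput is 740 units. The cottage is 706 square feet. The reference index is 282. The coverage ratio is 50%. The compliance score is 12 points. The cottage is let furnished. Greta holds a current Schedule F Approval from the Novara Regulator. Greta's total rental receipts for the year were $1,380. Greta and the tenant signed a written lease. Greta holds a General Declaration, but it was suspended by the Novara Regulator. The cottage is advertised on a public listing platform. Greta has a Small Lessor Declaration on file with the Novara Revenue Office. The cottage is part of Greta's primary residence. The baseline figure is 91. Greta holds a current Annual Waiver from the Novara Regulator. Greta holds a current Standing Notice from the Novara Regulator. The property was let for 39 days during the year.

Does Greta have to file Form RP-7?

Yes — Greta must file Form RP-7.

Exception (a) is satisfied on its face — total rental receipts for the year are $1,380, under the $1,420 limit; a Small Lessor Declaration is on file; the compliance score is 12 points, meeting the 11 points threshold. But applying paragraphs (e)–(k): (e) operates against (a): the baseline figure is 91, meeting the 83 threshold. (f) applies (a current Category B Clearance is held), but is set aside by (g): (g) is engaged — a current Schedule F Approval is held. (h) would limit (g) — the property is publicly advertised — but (i) sets (h) aside: (i) applies — the space is let for business use. (j) would limit (i) — a current Category 5 Exemption Letter is held — but (k) sets (j) aside: (k) operates against (j): a current Standing Notice is held. (a) is therefore removed.
Exception (b) is satisfied on its face — the number of days the property was let is 39 days, under the 47 days limit; the registered capacity is 2,230 units, below the 2,520 units limit; the property is let furnished. Turning to paragraph (l): (l) operates against (b): a current Annual Notice is held. (b) is therefore removed.
Exception (c) is satisfied on its face — the cottage is part of the primary residence; a current Schedule B Waiver is held; the coverage ratio is 50%, less than the 60% limit. But applying paragraph (m): (m) operates against (c): a current Annual Waiver is held. Exception (c) does not apply.
Exception (d) requires that no written lease is in place; but a written lease is in place, so (d) is unavailable.
Every exception is unavailable, so the rule governs.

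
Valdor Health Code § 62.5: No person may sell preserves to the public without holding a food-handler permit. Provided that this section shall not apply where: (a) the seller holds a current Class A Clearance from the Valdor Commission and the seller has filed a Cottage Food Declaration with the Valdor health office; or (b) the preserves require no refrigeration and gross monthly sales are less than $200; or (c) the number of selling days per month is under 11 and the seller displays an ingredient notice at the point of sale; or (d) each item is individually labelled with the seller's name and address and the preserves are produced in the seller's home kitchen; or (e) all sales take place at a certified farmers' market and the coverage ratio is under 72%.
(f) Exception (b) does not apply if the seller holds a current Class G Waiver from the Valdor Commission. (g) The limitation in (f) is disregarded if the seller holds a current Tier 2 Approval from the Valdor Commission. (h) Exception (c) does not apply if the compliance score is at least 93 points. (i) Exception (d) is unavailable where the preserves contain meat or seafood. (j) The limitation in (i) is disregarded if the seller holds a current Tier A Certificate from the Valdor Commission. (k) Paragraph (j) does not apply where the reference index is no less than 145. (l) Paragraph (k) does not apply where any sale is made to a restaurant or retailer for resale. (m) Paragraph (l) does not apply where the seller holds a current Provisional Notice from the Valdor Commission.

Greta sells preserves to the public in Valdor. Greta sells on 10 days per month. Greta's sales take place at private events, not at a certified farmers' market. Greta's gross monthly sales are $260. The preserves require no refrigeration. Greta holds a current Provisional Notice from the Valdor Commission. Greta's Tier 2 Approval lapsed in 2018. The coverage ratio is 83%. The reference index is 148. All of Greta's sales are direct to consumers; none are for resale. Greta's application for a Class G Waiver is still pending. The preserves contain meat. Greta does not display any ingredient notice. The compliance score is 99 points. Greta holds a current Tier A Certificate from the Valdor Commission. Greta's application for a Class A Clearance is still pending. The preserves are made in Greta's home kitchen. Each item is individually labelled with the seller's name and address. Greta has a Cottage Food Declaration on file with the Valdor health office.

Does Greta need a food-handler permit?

Exception (a) fails — no current Class A Clearance is held.
Exception (b) does not apply: gross monthly sales are $260, not less than $200.
Exception (c) fails — no ingredient notice is displayed.
Exception (d) is satisfied on its face — items are individually labelled; the preserves are home-kitchen produced. But applying paragraphs (i)–(m): (i) is triggered — the preserves contain meat. (j) is engaged (a current Tier A Certificate is held), but is set aside by (k): (k) operates — the reference index is 148, meeting the 145 threshold. (l) is not triggered (no sales are for resale), so (k) stands. (d) is therefore removed.
Exception (e) requires that all sales take place at a certified farmers' market; but sales are at private events, not a certified farmers' market, so (e) is unavailable.
Every exception is unavailable, so the rule governs.

Yes — Greta must hold a food-handler permit.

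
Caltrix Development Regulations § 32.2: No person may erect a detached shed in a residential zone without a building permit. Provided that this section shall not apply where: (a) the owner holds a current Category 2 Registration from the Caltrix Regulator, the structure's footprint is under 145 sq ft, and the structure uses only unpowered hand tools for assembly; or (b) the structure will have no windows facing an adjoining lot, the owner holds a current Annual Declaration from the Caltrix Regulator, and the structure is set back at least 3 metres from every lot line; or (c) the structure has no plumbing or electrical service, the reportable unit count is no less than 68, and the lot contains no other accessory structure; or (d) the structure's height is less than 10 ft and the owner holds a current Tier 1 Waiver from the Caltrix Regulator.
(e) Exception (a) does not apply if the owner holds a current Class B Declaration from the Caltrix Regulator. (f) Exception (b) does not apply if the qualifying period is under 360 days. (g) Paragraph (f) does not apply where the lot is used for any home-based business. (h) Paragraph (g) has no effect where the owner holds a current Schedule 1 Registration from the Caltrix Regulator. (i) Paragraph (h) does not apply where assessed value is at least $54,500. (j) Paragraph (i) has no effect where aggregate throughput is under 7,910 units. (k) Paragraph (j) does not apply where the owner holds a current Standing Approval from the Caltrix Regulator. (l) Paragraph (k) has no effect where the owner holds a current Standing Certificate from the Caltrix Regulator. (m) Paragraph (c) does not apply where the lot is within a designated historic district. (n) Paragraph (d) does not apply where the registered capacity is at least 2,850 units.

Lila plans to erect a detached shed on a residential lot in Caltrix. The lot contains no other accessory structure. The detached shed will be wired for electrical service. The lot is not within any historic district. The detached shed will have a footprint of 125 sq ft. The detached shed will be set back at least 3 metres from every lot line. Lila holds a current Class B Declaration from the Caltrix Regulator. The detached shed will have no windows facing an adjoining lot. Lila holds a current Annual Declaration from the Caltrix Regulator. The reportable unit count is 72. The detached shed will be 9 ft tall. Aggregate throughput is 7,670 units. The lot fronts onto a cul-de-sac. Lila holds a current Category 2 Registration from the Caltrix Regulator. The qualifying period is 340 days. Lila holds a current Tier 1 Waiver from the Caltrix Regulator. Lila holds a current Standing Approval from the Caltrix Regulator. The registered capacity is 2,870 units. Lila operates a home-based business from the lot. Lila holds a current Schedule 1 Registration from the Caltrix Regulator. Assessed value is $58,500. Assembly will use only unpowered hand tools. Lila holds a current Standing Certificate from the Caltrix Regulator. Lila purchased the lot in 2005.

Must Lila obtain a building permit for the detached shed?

Yes — Lila must obtain a building permit.

Exception (a)'s conditions are all satisfied: a current Category 2 Registration is held; the structure's footprint is 125 sq ft, under the 145 sq ft limit; assembly uses only hand tools. But: (e) applies — a current Class B Declaration is held. (a) is therefore removed.
Exception (b) is satisfied on its face — no windows face an adjoining lot; a current Annual Declaration is held; the setback is at least 3 m on every side. However, paragraphs (f)–(l) must be considered: (f) operates — the qualifying period is 340 days, under the 360 days limit. (g) is engaged (a home-based business operates on the lot), but is itself disapplied by (h): (h) operates against (g): a current Schedule 1 Registration is held. (i) would limit (h) — assessed value is $58,500, meeting the $54,500 threshold — but (j) sets (i) aside: (j) applies — aggregate throughput is 7,670 units, under the 7,910 units limit. (k) operates (a current Standing Approval is held), but is overridden by (l): (l) applies — a current Standing Certificate is held. (b) is therefore removed.
Exception (c) requires that the structure has no plumbing or electrical service; but electrical service is planned, so (c) is unavailable.
All of (d)'s requirements are met (the structure's height is 9 ft, less than the 10 ft limit; a current Tier 1 Waiver is held). But applying paragraph (n): (n) operates against (d): the registered capacity is 2,870 units, meeting the 2,850 units threshold. So (d) is unavailable.
Every exception is unavailable, so the rule governs.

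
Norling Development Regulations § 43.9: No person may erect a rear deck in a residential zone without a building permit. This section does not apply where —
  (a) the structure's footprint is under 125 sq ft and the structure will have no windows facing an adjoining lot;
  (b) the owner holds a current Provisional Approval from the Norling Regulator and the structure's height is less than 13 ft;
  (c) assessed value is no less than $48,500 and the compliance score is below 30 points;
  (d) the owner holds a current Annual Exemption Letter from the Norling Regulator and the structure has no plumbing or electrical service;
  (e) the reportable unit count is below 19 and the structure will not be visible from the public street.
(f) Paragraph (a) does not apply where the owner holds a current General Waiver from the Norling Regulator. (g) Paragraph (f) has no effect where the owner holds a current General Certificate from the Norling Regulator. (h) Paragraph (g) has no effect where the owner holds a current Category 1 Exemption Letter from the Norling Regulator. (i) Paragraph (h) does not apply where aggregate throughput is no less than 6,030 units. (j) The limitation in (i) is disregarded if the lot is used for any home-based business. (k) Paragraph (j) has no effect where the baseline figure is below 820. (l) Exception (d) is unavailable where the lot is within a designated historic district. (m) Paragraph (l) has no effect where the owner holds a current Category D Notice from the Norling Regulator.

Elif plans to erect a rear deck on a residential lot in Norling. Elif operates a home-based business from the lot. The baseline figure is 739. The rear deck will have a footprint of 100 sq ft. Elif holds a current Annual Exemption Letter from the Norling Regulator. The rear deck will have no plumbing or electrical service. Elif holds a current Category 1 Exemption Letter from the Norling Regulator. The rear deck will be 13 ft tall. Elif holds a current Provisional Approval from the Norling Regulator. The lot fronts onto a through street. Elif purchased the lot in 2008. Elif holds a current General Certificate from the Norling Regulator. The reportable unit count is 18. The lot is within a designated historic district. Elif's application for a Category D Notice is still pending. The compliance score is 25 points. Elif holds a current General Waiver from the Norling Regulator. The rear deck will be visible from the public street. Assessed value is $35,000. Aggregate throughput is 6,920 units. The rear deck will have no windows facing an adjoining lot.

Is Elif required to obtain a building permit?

No — exception (a) applies; Elif does not need a building permit.

Exception (a) is satisfied on its face — the structure's footprint is 100 sq ft, under the 125 sq ft limit; no windows face an adjoining lot. As to paragraphs (f)–(k): (f) operates (a current General Waiver is held), but is itself disapplied by (g): (g) is triggered — a current General Certificate is held. (h) is engaged (a current Category 1 Exemption Letter is held), but yields to (i): (i) operates against (h): aggregate throughput is 6,920 units, meeting the 6,030 units threshold. (j) applies (a home-based business operates on the lot), but yields to (k): (k) operates — the baseline figure is 739, below the 820 limit. Exception (a) stands.
Exception (b) requires that the structure's height is less than 13 ft; but the structure's height is 13 ft, not less than 13 ft, so (b) is unavailable.
Exception (c) does not apply: assessed value is $35,000, short of $48,500.
Exception (d) is satisfied on its face — a current Annual Exemption Letter is held; there is no plumbing or electrical service. Turning to paragraphs (l)–(m): (l) is engaged — the lot is in a historic district. (m) is not engaged (no current Category D Notice is held), so (l) stands. So (d) is unavailable.
Exception (e) does not apply: the structure will be visible from the street.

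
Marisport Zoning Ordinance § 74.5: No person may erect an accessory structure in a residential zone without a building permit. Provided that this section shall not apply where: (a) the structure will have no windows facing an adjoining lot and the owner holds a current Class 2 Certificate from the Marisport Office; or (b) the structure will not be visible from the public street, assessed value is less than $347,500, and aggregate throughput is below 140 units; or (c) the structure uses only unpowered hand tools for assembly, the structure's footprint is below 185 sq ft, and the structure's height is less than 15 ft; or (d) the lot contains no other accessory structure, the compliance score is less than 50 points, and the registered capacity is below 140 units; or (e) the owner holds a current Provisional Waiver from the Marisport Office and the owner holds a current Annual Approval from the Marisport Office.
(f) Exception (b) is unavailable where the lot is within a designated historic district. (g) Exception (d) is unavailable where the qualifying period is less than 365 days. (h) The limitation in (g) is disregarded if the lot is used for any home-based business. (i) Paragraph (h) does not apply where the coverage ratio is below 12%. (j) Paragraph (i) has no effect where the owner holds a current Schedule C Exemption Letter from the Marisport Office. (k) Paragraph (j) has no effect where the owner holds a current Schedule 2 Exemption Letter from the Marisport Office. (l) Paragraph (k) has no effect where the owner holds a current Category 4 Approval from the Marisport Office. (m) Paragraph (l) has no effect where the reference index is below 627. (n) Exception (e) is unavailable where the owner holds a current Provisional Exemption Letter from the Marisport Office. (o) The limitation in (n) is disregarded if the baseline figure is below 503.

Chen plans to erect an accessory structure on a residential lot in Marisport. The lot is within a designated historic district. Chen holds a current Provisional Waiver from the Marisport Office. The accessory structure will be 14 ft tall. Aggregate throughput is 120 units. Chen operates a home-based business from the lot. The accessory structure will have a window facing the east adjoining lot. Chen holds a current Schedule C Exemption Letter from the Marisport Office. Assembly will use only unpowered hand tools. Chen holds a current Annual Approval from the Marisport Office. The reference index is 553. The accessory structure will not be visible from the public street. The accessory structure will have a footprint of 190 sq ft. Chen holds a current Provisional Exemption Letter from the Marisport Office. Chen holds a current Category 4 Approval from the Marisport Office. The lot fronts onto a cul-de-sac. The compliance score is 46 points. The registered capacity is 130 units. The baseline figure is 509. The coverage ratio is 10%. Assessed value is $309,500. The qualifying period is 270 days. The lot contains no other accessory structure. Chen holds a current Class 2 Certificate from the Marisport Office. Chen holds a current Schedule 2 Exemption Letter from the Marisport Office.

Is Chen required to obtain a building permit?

Yes — Chen must obtain a building permit.

Exception (a) does not apply: a window faces an adjoining lot.
Exception (b): the structure will not be visible from the street; assessed value is $309,500, less than the $347,500 limit; aggregate throughput is 120 units, below the 140 units limit — every condition holds. However, paragraph (f) must be considered: (f) operates against (b): the lot is in a historic district. (b) is therefore removed.
Exception (c) does not apply: the structure's footprint is 190 sq ft, not below 185 sq ft.
Exception (d)'s conditions are all satisfied: the lot has no other accessory structure; the compliance score is 46 points, less than the 50 points limit; the registered capacity is 130 units, below the 140 units limit. However, paragraphs (g)–(m) must be considered: (g) is engaged — the qualifying period is 270 days, less than the 365 days limit. (h) would limit (g) — a home-based business operates on the lot — but (i) sets (h) aside: (i) is engaged — the coverage ratio is 10%, below the 12% limit. (j) applies (a current Schedule C Exemption Letter is held), but is displaced by (k): (k) applies — a current Schedule 2 Exemption Letter is held. (l) would limit (k) — a current Category 4 Approval is held — but (m) sets (l) aside: (m) operates against (l): the reference index is 553, below the 627 limit. So (d) is unavailable.
All of (e)'s requirements are met (a current Provisional Waiver is held; a current Annual Approval is held). But applying paragraphs (n)–(o): (n) applies — a current Provisional Exemption Letter is held. (o) is inapplicable (the baseline figure is 509, not below 503), so (n) stands. Exception (e) does not apply.
No exception applies. The general rule governs.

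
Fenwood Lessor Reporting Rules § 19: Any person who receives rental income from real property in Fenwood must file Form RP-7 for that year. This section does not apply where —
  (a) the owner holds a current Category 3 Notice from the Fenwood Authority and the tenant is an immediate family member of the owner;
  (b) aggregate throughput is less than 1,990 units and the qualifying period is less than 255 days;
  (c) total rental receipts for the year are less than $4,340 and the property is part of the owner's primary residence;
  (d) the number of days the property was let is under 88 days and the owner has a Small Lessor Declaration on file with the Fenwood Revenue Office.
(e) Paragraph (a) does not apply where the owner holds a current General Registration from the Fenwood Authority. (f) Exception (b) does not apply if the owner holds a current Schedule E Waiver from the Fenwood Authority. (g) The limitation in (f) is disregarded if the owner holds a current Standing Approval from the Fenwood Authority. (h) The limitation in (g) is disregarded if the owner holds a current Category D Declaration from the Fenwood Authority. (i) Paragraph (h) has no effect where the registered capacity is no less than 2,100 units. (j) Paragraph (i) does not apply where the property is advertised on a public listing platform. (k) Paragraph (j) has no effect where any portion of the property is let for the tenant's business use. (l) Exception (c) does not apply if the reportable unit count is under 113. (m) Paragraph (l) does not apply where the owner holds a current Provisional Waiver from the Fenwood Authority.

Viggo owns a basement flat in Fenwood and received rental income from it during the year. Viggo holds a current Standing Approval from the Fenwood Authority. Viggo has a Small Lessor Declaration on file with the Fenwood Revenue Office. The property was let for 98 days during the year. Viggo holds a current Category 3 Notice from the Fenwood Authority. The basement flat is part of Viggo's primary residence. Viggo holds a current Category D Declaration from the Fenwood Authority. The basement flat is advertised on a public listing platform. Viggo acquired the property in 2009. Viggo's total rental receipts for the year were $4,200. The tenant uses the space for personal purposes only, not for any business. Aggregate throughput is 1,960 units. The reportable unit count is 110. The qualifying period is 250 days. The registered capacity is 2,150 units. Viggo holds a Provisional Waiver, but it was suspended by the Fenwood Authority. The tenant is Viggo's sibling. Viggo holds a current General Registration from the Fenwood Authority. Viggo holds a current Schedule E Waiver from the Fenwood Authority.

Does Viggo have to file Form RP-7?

Exception (a)'s conditions are all satisfied: a current Category 3 Notice is held; the tenant is an immediate family member. But: (e) operates against (a): a current General Registration is held. Exception (a) does not apply.
All of (b)'s requirements are met (aggregate throughput is 1,960 units, less than the 1,990 units limit; the qualifying period is 250 days, less than the 255 days limit). However, paragraphs (f)–(k) must be considered: (f) operates — a current Schedule E Waiver is held. (g) applies (a current Standing Approval is held), but is set aside by (h): (h) is engaged — a current Category D Declaration is held. (i) would limit (h) — the registered capacity is 2,150 units, meeting the 2,100 units threshold — but (j) sets (i) aside: (j) operates against (i): the property is publicly advertised. (k), which would lift (j), is not triggered — the space is used for personal purposes only. So (b) is unavailable.
All of (c)'s requirements are met (total rental receipts for the year are $4,200, less than the $4,340 limit; the basement flat is part of the primary residence). But: (l) applies — the reportable unit count is 110, under the 113 limit. (m), which would lift (l), is not engaged — no current Provisional Waiver is held. Exception (c) does not apply.
Exception (d) requires that the number of days the property was let is under 88 days; but the number of days the property was let is 98 days, not under 88 days, so (d) is unavailable.
No exception displaces § 19.

Yes — Viggo must file Form RP-7.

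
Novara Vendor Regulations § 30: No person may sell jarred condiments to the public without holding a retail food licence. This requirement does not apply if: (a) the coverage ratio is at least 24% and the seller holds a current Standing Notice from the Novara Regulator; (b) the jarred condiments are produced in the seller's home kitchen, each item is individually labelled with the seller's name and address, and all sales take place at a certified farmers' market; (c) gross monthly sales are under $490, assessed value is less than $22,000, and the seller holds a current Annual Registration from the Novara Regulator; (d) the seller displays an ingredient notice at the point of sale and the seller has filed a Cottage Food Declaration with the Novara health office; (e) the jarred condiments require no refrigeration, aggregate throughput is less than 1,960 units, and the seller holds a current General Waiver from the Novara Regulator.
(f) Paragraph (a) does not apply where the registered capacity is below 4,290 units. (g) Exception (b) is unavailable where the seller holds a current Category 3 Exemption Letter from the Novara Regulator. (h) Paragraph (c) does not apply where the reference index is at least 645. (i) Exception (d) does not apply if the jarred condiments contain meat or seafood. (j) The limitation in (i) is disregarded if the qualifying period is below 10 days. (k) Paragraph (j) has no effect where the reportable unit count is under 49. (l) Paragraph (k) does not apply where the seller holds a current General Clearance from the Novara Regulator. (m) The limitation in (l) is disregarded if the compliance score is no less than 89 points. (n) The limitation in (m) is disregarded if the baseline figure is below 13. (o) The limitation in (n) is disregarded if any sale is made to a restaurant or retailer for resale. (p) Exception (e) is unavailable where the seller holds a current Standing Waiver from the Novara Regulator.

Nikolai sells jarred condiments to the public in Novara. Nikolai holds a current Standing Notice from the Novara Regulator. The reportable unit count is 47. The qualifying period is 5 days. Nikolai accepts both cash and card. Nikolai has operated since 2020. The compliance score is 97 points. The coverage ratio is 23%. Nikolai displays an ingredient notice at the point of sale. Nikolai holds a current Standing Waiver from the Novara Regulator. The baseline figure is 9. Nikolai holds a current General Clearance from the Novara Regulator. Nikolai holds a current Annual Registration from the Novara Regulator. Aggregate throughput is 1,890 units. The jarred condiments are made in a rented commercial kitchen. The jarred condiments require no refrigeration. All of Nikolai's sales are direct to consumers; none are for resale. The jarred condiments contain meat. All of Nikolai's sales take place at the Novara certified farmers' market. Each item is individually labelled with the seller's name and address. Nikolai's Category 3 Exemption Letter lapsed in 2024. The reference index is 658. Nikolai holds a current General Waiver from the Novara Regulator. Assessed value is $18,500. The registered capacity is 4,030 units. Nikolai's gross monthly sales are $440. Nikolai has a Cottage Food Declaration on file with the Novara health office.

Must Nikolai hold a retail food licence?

Exception (a) fails — the coverage ratio is 23%, short of 24%.
Exception (b) requires that the jarred condiments are produced in the seller's home kitchen; but the jarred condiments are made in a commercial kitchen, not a home kitchen, so (b) is unavailable.
Exception (c): gross monthly sales are $440, under the $490 limit; assessed value is $18,500, less than the $22,000 limit; a current Annual Registration is held — every condition holds. But: (h) operates against (c): the reference index is 658, meeting the 645 threshold. So (c) is unavailable.
All of (d)'s requirements are met (an ingredient notice is displayed; a Cottage Food Declaration is on file). As to paragraphs (i)–(o): (i) would limit (d) — the jarred condiments contain meat — but (j) sets (i) aside: (j) operates against (i): the qualifying period is 5 days, below the 10 days limit. (k) applies (the reportable unit count is 47, under the 49 limit), but is displaced by (l): (l) operates against (k): a current General Clearance is held. (m) would limit (l) — the compliance score is 97 points, meeting the 89 points threshold — but (n) sets (m) aside: (n) applies — the baseline figure is 9, below the 13 limit. (o), which would lift (n), is not engaged — no sales are for resale. So (d) applies.
All of (e)'s requirements are met (the jarred condiments are shelf-stable; aggregate throughput is 1,890 units, less than the 1,960 units limit; a current General Waiver is held). But applying paragraph (p): (p) operates — a current Standing Waiver is held. (e) is therefore removed.

No — exception (d) applies; Nikolai is not required to hold a retail food licence.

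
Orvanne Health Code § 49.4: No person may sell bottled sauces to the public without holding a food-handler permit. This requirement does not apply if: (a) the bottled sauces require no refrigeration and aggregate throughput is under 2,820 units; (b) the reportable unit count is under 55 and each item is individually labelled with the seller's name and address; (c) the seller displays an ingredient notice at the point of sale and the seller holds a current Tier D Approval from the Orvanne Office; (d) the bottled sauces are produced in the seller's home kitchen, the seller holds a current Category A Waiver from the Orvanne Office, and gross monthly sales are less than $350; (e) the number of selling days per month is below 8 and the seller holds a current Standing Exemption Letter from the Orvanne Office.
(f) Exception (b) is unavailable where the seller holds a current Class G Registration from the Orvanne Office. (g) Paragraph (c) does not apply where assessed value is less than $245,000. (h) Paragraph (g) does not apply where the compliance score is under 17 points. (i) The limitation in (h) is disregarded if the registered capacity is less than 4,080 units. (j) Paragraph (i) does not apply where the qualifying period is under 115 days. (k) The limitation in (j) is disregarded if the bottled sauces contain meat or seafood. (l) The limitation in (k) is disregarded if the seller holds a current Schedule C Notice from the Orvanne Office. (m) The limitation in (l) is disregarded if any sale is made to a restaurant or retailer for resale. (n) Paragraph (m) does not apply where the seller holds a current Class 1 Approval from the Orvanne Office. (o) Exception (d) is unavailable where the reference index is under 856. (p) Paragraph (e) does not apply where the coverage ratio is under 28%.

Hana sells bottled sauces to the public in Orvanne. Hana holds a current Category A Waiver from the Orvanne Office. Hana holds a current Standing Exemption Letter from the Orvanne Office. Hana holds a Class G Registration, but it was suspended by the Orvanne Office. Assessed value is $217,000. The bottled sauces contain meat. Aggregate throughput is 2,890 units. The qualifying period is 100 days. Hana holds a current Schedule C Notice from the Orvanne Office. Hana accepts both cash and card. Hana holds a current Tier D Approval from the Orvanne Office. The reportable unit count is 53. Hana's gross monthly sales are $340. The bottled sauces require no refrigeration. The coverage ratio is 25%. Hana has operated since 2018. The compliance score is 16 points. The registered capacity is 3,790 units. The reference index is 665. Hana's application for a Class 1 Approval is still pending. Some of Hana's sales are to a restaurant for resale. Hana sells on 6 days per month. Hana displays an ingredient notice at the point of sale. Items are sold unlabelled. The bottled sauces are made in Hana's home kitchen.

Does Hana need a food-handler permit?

Exception (a) fails — aggregate throughput is 2,890 units, not under 2,820 units.
Exception (b) fails — items are sold unlabelled.
All of (c)'s requirements are met (an ingredient notice is displayed; a current Tier D Approval is held). But: (g) applies — assessed value is $217,000, less than the $245,000 limit. (h) is triggered (the compliance score is 16 points, under the 17 points limit), but is displaced by (i): (i) operates against (h): the registered capacity is 3,790 units, less than the 4,080 units limit. (j) would limit (i) — the qualifying period is 100 days, under the 115 days limit — but (k) sets (j) aside: (k) operates against (j): the bottled sauces contain meat. (l) operates (a current Schedule C Notice is held), but yields to (m): (m) operates — some sales are to a restaurant for resale. (n), which would lift (m), is not triggered — there is no Class 1 Approval in force. Exception (c) does not apply.
Exception (d): the bottled sauces are home-kitchen produced; a current Category A Waiver is held; gross monthly sales are $340, less than the $350 limit — every condition holds. But: (o) operates against (d): the reference index is 665, under the 856 limit. Exception (d) does not apply.
Exception (e): the number of selling days per month is 6, below the 8 limit; a current Standing Exemption Letter is held — every condition holds. However, paragraph (p) must be considered: (p) is engaged — the coverage ratio is 25%, under the 28% limit. Exception (e) does not apply.
No exception applies. The general rule governs.

Yes — Hana must hold a food-handler permit.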